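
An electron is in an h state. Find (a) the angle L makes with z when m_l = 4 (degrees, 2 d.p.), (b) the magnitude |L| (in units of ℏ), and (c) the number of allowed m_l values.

θ(m_l=4) ≈ 43.09°; |L| = √30 ℏ ≈ 5.477ℏ; 11 values

An h state has l = 5.
For m_l = 4: cos θ = 4/√30, θ ≈ 43.09°.
|L| = ℏ√(5·6) = √30 ℏ ≈ 5.477ℏ.
There are 2l+1 = 11 values of m_l.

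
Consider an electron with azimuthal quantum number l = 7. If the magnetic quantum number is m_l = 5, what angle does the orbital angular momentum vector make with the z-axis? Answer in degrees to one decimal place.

θ ≈ 48.1°

|L|² = l(l+1)ℏ² = 56ℏ², so |L| = 2√14 ℏ.
L_z = m_l ℏ = 5ℏ.
cos θ = L_z/|L| = 5/√56, so θ ≈ 48.1°.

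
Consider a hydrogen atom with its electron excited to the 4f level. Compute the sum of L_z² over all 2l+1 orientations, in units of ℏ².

Σ(L_z)² = 28 ℏ²

The 4f level has l = 3.
m_l runs from −3 to 3, i.e. {-3, -2, -1, 0, 1, 2, 3}.
Summing m² from −3 to 3: Σ m_l² = 28.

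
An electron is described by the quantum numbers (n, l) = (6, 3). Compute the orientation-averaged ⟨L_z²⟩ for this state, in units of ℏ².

⟨L_z²⟩ = 4 ℏ²

m_l ∈ {-3, -2, -1, 0, 1, 2, 3}.
⟨L_z²⟩ = ℏ²·l(l+1)/3 = 4ℏ².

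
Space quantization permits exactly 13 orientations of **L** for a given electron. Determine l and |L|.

Since there are 2l+1 = 13 values of m_l, l = 6.
Then |L| = √(l(l+1)) ℏ = √42 ℏ.

l = 6, |L| = √42 ℏ ≈ 6.481ℏ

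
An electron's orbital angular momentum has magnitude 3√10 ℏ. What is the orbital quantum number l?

l = 9

Since |L|² = l(l+1)ℏ², l(l+1) = 90.
l² + l − 90 = 0 ⇒ l = 9.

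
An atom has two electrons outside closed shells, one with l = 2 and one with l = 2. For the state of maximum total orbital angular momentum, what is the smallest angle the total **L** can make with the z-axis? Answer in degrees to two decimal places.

By the triangle rule, |l₁ − l₂| ≤ L ≤ l₁ + l₂.
L ∈ {0, 1, 2, 3, 4}.
The maximum is L = 4, with |L_tot| = ℏ√(4·5) = 2√5 ℏ.
The minimum angle with z is arccos(4/√20) ≈ 26.57°.

θ_min ≈ 26.57°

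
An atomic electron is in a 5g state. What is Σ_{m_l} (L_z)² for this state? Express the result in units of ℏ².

For 5g, l = 4.
The allowed m_l values are -4, -3, -2, -1, 0, 1, 2, 3, 4.
Summing m² from −4 to 4: Σ m_l² = 60.

Σ(L_z)² = 60 ℏ²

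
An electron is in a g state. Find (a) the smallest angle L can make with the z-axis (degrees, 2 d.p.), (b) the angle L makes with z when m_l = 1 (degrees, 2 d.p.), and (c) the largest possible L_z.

A g state has l = 4.
cos θ_min = 4/√20, so θ_min ≈ 26.57°.
For m_l = 1: cos θ = 1/√20, θ ≈ 77.08°.
L_z,max = lℏ = 4ℏ.

θ_min ≈ 26.57°; θ(m_l=1) ≈ 77.08°; L_z,max = 4ℏ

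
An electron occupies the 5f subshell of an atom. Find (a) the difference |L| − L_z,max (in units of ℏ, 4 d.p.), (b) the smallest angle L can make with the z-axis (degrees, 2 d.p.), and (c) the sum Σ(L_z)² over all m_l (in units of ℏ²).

The 5f subshell has l = 3.
|L| − L_z,max = (2√3 − 3)ℏ ≈ 0.4641ℏ.
cos θ_min = 3/√12, so θ_min ≈ 30.00°.
Σ m_l² = 28, so Σ(L_z)² = 28 ℏ².

|L|−L_z,max ≈ 0.4641ℏ; θ_min ≈ 30.00°; Σ(L_z)² = 28 ℏ²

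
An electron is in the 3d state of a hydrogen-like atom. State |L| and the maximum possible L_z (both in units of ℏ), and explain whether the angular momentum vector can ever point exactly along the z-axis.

3d means n = 3, l = 2.
|L| = √6 ℏ ≈ 2.4495ℏ, while L_z,max = lℏ = 2ℏ.
Since |L| > L_z,max, the vector can never point exactly along z; the closest it comes is θ_min = arccos(2/√6) ≈ 35.3°.

No: L_z,max = 2ℏ < |L| = √6 ℏ ≈ 2.449ℏ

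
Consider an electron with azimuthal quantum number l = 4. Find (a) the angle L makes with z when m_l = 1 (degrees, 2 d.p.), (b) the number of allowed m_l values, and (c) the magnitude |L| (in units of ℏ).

θ(m_l=1) ≈ 77.08°; 9 values; |L| = 2√5 ℏ ≈ 4.472ℏ

For m_l = 1: cos θ = 1/√20, θ ≈ 77.08°.
There are 2l+1 = 9 values of m_l.
|L| = ℏ√(4·5) = 2√5 ℏ ≈ 4.472ℏ.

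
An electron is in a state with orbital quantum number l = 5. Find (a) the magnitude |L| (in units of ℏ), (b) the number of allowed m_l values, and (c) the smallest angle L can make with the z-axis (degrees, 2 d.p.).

|L| = ℏ√(5·6) = √30 ℏ ≈ 5.477ℏ.
There are 2l+1 = 11 values of m_l.
cos θ_min = 5/√30, so θ_min ≈ 24.09°.

|L| = √30 ℏ ≈ 5.477ℏ; 11 values; θ_min ≈ 24.09°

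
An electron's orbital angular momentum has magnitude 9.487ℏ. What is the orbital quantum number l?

l = 9

Since |L|² = l(l+1)ℏ², l(l+1) = 90.
The positive root is l = 9.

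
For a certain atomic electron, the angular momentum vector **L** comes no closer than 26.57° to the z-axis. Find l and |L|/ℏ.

cos θ_min = l/√(l(l+1)) = √(l/(l+1)), so l/(l+1) = cos²(26.57°) = 0.7999.
Thus l = 0.7999/(1 − 0.7999) ≈ 4.
Then |L| = ℏ√(4·5) = 2√5 ℏ.

l = 4, |L| = 2√5 ℏ ≈ 4.472ℏ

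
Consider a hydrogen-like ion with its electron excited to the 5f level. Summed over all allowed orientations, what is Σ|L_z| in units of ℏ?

The 5f level has l = 3.
The allowed m_l values are -3, -2, -1, 0, 1, 2, 3.
Σ|m_l| = 2(1+2+…+3) = 12.

Σ|L_z| = 12 ℏ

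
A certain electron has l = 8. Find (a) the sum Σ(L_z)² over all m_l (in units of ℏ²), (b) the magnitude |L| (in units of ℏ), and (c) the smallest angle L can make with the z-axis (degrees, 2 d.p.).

Σ(L_z)² = 408 ℏ²; |L| = 6√2 ℏ ≈ 8.485ℏ; θ_min ≈ 19.47°

Σ m_l² = 408, so Σ(L_z)² = 408 ℏ².
|L| = ℏ√(8·9) = 6√2 ℏ ≈ 8.485ℏ.
cos θ_min = 8/√72, so θ_min ≈ 19.47°.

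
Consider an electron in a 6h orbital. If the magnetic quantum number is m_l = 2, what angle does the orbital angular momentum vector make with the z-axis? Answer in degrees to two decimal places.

θ ≈ 68.58°

6h means n = 6, l = 5.
|L| = √(l(l+1)) ℏ = √30 ℏ.
L_z = m_l ℏ = 2ℏ.
cos θ = L_z/|L| = 2/√30, so θ ≈ 68.58°.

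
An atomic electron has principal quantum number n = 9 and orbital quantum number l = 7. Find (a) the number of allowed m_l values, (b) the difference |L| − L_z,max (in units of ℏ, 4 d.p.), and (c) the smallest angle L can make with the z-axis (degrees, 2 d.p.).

There are 2l+1 = 15 values of m_l.
|L| − L_z,max = (2√14 − 7)ℏ ≈ 0.4833ℏ.
cos θ_min = 7/√56, so θ_min ≈ 20.70°.

15 values; |L|−L_z,max ≈ 0.4833ℏ; θ_min ≈ 20.70°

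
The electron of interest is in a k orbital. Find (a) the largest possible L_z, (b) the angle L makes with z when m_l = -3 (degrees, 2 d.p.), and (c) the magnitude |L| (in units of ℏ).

L_z,max = 7ℏ; θ(m_l=-3) ≈ 113.63°; |L| = 2√14 ℏ ≈ 7.483ℏ

For a k orbital, l = 7.
L_z,max = lℏ = 7ℏ.
For m_l = -3: cos θ = -3/√56, θ ≈ 113.63°.
|L| = ℏ√(7·8) = 2√14 ℏ ≈ 7.483ℏ.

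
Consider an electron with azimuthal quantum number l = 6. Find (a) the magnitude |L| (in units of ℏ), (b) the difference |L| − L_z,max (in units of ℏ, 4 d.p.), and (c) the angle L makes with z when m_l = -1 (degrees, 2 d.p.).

|L| = √42 ℏ ≈ 6.481ℏ; |L|−L_z,max ≈ 0.4807ℏ; θ(m_l=-1) ≈ 98.88°

|L| = ℏ√(6·7) = √42 ℏ ≈ 6.481ℏ.
|L| − L_z,max = (√42 − 6)ℏ ≈ 0.4807ℏ.
For m_l = -1: cos θ = -1/√42, θ ≈ 98.88°.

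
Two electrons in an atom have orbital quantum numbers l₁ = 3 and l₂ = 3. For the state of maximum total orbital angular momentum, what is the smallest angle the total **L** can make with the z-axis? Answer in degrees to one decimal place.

θ_min ≈ 22.2°

L runs from |3 − 3| = 0 to 3 + 3 = 6.
L ∈ {0, 1, 2, 3, 4, 5, 6}.
The maximum is L = 6, with |L_tot| = ℏ√(6·7) = √42 ℏ.
The minimum angle with z is arccos(6/√42) ≈ 22.2°.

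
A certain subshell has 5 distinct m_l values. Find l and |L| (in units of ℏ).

l = 2, |L| = √6 ℏ ≈ 2.449ℏ

5 = 2l + 1, so l = (5−1)/2 = 2.
Then |L| = √(l(l+1)) ℏ = √6 ℏ.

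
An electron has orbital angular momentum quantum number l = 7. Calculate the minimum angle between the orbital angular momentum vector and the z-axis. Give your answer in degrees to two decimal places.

|L| = ℏ√(l(l+1)) = 2√14 ℏ.
The smallest angle corresponds to the largest L_z, i.e. m_l = l = 7, giving L_z = 7ℏ.
cos θ_min = 7/√56, so θ_min ≈ 20.70°.

θ_min ≈ 20.70°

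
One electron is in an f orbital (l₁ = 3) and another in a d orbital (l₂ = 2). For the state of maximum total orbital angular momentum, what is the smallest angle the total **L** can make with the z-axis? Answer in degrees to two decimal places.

θ_min ≈ 24.09°

The total orbital quantum number L ranges from |l₁ − l₂| to l₁ + l₂ in integer steps.
L ∈ {1, 2, 3, 4, 5}.
The maximum is L = 5, with |L_tot| = ℏ√(5·6) = √30 ℏ.
The minimum angle with z is arccos(5/√30) ≈ 24.09°.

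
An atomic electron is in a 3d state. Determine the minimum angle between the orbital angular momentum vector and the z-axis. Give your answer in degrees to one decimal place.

For 3d, l = 2.
|L| = √(l(l+1)) ℏ = √6 ℏ.
The smallest angle corresponds to the largest L_z, i.e. m_l = l = 2, giving L_z = 2ℏ.
cos θ_min = 2/√6, so θ_min ≈ 35.3°.

θ_min ≈ 35.3°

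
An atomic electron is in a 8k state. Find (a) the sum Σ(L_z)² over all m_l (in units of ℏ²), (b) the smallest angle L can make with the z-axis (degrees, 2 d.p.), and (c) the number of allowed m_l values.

8k means n = 8, l = 7.
Σ m_l² = 280, so Σ(L_z)² = 280 ℏ².
cos θ_min = 7/√56, so θ_min ≈ 20.70°.
There are 2l+1 = 15 values of m_l.

Σ(L_z)² = 280 ℏ²; θ_min ≈ 20.70°; 15 values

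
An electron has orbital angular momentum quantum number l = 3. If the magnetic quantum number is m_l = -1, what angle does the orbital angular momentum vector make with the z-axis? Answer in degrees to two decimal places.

θ ≈ 106.78°

|L|² = l(l+1)ℏ² = 12ℏ², so |L| = 2√3 ℏ.
L_z = m_l ℏ = −1ℏ.
cos θ = L_z/|L| = -1/√12, so θ ≈ 106.78°.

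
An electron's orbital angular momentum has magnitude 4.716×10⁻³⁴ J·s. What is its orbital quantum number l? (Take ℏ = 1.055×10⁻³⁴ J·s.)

|L|/ℏ = (4.716×10⁻³⁴)/(1.055×10⁻³⁴) ≈ 4.470.
l(l+1) ≈ 4.470² ≈ 19.98, so l = 4.

l = 4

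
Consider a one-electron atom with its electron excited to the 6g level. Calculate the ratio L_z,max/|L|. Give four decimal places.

The 6g level has l = 4.
|L| = 2√5 ℏ ≈ 4.4721ℏ, while L_z,max = lℏ = 4ℏ.
L_z,max/|L| = 4/√20 = 0.8944.

L_z,max/|L| = 0.8944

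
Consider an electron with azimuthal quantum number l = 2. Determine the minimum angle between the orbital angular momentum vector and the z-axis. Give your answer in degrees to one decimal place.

|L| = ℏ√(l(l+1)) = √6 ℏ.
The smallest angle corresponds to the largest L_z, i.e. m_l = l = 2, giving L_z = 2ℏ.
cos θ_min = 2/√6, so θ_min ≈ 35.3°.

θ_min ≈ 35.3°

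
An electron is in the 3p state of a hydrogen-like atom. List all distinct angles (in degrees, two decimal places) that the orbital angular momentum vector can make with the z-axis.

The 3p subshell has l = 1.
|L| = ℏ√(l(l+1)) = √2 ℏ.
cos θ = m_l/√2 for each m_l ∈ {-1, 0, 1}.

θ ∈ {45.00°, 90.00°, 135.00°}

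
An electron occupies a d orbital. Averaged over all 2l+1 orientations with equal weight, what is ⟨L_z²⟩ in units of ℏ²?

⟨L_z²⟩ = 2 ℏ²

For a d orbital, l = 2.
m_l ∈ {-2, -1, 0, 1, 2}.
⟨L_z²⟩ = ℏ²·(Σ m_l²)/(2l+1) = ℏ²·10/5 = 2ℏ².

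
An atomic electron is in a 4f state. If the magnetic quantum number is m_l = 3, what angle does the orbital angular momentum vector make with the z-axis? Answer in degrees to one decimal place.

θ ≈ 30.0°

The 4f subshell has l = 3.
|L| = ℏ√(l(l+1)) = 2√3 ℏ.
L_z = m_l ℏ = 3ℏ.
cos θ = L_z/|L| = 3/√12, so θ ≈ 30.0°.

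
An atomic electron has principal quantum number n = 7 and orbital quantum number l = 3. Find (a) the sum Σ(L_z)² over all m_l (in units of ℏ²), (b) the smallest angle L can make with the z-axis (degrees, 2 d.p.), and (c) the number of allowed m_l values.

Σ(L_z)² = 28 ℏ²; θ_min ≈ 30.00°; 7 values

Σ m_l² = 28, so Σ(L_z)² = 28 ℏ².
cos θ_min = 3/√12, so θ_min ≈ 30.00°.
There are 2l+1 = 7 values of m_l.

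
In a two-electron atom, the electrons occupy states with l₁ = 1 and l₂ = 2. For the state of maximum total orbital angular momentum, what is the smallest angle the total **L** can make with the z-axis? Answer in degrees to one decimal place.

θ_min ≈ 30.0°

By the triangle rule, |l₁ − l₂| ≤ L ≤ l₁ + l₂.
L ∈ {1, 2, 3}.
The maximum is L = 3, with |L_tot| = ℏ√(3·4) = 2√3 ℏ.
The minimum angle with z is arccos(3/√12) ≈ 30.0°.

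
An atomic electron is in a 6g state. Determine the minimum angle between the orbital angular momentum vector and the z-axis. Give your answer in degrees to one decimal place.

θ_min ≈ 26.6°

For 6g, l = 4.
|L| = ℏ√(l(l+1)) = 2√5 ℏ.
The smallest angle corresponds to the largest L_z, i.e. m_l = l = 4, giving L_z = 4ℏ.
cos θ_min = 4/√20, so θ_min ≈ 26.6°.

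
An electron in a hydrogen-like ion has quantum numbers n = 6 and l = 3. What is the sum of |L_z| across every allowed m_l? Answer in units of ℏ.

m_l ∈ {-3, -2, -1, 0, 1, 2, 3}.
Σ|m_l| = 2·3(3+1)/2 = 12.

Σ|L_z| = 12 ℏ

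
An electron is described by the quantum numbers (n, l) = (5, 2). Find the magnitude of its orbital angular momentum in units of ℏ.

|L| = ℏ√(l(l+1)) = ℏ√(2·3) = √6 ℏ

|L| = √6 ℏ ≈ 2.449ℏ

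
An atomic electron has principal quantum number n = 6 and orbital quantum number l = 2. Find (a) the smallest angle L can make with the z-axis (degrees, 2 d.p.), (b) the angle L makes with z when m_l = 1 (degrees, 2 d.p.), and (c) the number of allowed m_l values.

θ_min ≈ 35.26°; θ(m_l=1) ≈ 65.91°; 5 values

cos θ_min = 2/√6, so θ_min ≈ 35.26°.
For m_l = 1: cos θ = 1/√6, θ ≈ 65.91°.
There are 2l+1 = 5 values of m_l.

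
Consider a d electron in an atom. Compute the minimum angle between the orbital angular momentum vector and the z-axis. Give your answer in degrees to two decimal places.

θ_min ≈ 35.26°

D corresponds to l = 2.
|L| = √(l(l+1)) ℏ = √6 ℏ.
The smallest angle corresponds to the largest L_z, i.e. m_l = l = 2, giving L_z = 2ℏ.
cos θ_min = 2/√6, so θ_min ≈ 35.26°.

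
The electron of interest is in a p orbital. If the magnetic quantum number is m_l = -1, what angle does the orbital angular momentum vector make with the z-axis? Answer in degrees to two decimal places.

For a p orbital, l = 1.
|L| = √(l(l+1)) ℏ = √2 ℏ.
L_z = m_l ℏ = −1ℏ.
cos θ = L_z/|L| = -1/√2, so θ ≈ 135.00°.

θ ≈ 135.00°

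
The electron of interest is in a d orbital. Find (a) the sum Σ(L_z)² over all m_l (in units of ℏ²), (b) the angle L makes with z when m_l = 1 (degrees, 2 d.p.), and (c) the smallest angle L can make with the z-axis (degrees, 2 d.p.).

Σ(L_z)² = 10 ℏ²; θ(m_l=1) ≈ 65.91°; θ_min ≈ 35.26°

For a d orbital, l = 2.
Σ m_l² = 10, so Σ(L_z)² = 10 ℏ².
For m_l = 1: cos θ = 1/√6, θ ≈ 65.91°.
cos θ_min = 2/√6, so θ_min ≈ 35.26°.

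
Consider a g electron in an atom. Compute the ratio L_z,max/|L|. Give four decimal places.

L_z,max/|L| = 0.8944

For a g orbital, l = 4.
|L| = 2√5 ℏ ≈ 4.4721ℏ, while L_z,max = lℏ = 4ℏ.
L_z,max/|L| = 4/√20 = 0.8944.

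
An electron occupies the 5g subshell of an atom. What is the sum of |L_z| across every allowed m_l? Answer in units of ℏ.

Σ|L_z| = 20 ℏ

The 5g subshell has l = 4.
m_l runs from −4 to 4, i.e. {-4, -3, -2, -1, 0, 1, 2, 3, 4}.
Σ|m_l| = 2(1+2+…+4) = 20.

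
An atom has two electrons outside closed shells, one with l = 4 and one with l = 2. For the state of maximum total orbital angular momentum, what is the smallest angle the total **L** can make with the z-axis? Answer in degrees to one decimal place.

Angular momentum addition gives L = |l₁ − l₂|, …, l₁ + l₂.
Allowed values: L = 2, 3, 4, 5, 6.
The maximum is L = 6, with |L_tot| = ℏ√(6·7) = √42 ℏ.
The minimum angle with z is arccos(6/√42) ≈ 22.2°.

θ_min ≈ 22.2°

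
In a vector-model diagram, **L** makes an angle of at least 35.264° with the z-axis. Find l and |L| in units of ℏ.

At minimum angle, m_l = l, so cos θ = l/√(l(l+1)); cos²θ = l/(l+1) = 0.6667.
Solving: l = 2.
Then |L| = ℏ√(2·3) = √6 ℏ.

l = 2, |L| = √6 ℏ ≈ 2.449ℏ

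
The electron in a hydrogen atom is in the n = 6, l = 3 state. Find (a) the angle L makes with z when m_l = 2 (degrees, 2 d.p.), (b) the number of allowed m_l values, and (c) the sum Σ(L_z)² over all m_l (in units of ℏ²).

θ(m_l=2) ≈ 54.74°; 7 values; Σ(L_z)² = 28 ℏ²

For m_l = 2: cos θ = 2/√12, θ ≈ 54.74°.
There are 2l+1 = 7 values of m_l.
Σ m_l² = 28, so Σ(L_z)² = 28 ℏ².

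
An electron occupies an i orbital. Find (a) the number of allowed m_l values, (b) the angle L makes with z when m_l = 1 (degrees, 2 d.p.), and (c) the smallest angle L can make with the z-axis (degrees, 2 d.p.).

For an i orbital, l = 6.
There are 2l+1 = 13 values of m_l.
For m_l = 1: cos θ = 1/√42, θ ≈ 81.12°.
cos θ_min = 6/√42, so θ_min ≈ 22.21°.

13 values; θ(m_l=1) ≈ 81.12°; θ_min ≈ 22.21°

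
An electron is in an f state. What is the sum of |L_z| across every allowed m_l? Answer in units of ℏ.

Σ|L_z| = 12 ℏ

An f state has l = 3.
m_l ∈ {-3, -2, -1, 0, 1, 2, 3}.
Σ|m_l| = 2·3(3+1)/2 = 12.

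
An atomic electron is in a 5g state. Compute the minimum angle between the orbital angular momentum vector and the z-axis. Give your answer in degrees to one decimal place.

θ_min ≈ 26.6°

For 5g, l = 4.
|L| = √(l(l+1)) ℏ = 2√5 ℏ.
The smallest angle corresponds to the largest L_z, i.e. m_l = l = 4, giving L_z = 4ℏ.
cos θ_min = 4/√20, so θ_min ≈ 26.6°.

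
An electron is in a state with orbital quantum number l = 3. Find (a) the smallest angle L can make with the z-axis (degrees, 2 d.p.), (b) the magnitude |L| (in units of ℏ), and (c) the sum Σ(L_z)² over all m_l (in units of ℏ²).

cos θ_min = 3/√12, so θ_min ≈ 30.00°.
|L| = ℏ√(3·4) = 2√3 ℏ ≈ 3.464ℏ.
Σ m_l² = 28, so Σ(L_z)² = 28 ℏ².

θ_min ≈ 30.00°; |L| = 2√3 ℏ ≈ 3.464ℏ; Σ(L_z)² = 28 ℏ²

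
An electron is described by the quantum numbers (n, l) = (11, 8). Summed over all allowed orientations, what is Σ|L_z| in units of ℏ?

m_l runs from −8 to 8, i.e. {-8, -7, -6, -5, -4, -3, -2, -1, 0, 1, 2, 3, 4, 5, 6, 7, 8}.
Σ|m_l| = l(l+1) = 72.

Σ|L_z| = 72 ℏ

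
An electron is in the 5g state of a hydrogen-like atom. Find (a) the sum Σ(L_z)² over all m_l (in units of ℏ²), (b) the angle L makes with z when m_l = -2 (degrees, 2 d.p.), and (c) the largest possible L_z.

5g means n = 5, l = 4.
Σ m_l² = 60, so Σ(L_z)² = 60 ℏ².
For m_l = -2: cos θ = -2/√20, θ ≈ 116.57°.
L_z,max = lℏ = 4ℏ.

Σ(L_z)² = 60 ℏ²; θ(m_l=-2) ≈ 116.57°; L_z,max = 4ℏ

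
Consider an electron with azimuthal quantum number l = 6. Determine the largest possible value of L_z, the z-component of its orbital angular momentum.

L_z = m_l ℏ with m_l ∈ {−6, …, 6}; the maximum is m_l = 6.

L_z,max = 6ℏ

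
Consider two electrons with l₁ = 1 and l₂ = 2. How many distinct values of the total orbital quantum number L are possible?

Angular momentum addition gives L = |l₁ − l₂|, …, l₁ + l₂.
Allowed values: L = 1, 2, 3.
That is 3 values.

3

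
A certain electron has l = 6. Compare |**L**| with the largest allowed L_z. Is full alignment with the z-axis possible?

|L| = √42 ℏ ≈ 6.4807ℏ, while L_z,max = lℏ = 6ℏ.
Since |L| > L_z,max, the vector can never point exactly along z; the closest it comes is θ_min = arccos(6/√42) ≈ 22.2°.

No: L_z,max = 6ℏ < |L| = √42 ℏ ≈ 6.481ℏ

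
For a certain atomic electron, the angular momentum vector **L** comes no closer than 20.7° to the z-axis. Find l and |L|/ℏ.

l = 7, |L| = 2√14 ℏ ≈ 7.483ℏ

cos²θ_min = l/(l+1) = 0.8751.
Thus l = 0.8751/(1 − 0.8751) ≈ 7.
Then |L| = ℏ√(7·8) = 2√14 ℏ.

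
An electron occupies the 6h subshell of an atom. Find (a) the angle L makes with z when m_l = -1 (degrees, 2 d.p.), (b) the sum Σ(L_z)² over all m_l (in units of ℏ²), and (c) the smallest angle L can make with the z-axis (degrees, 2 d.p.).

6h means n = 6, l = 5.
For m_l = -1: cos θ = -1/√30, θ ≈ 100.52°.
Σ m_l² = 110, so Σ(L_z)² = 110 ℏ².
cos θ_min = 5/√30, so θ_min ≈ 24.09°.

θ(m_l=-1) ≈ 100.52°; Σ(L_z)² = 110 ℏ²; θ_min ≈ 24.09°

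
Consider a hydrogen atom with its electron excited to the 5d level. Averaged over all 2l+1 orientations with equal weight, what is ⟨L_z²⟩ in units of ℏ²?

⟨L_z²⟩ = 2 ℏ²

The 5d level has l = 2.
The allowed m_l values are -2, -1, 0, 1, 2.
Average of L_z² over 5 states: 10/5 ℏ² = 2 ℏ².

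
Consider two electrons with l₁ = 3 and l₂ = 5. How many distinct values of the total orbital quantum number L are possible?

7

By the triangle rule, |l₁ − l₂| ≤ L ≤ l₁ + l₂.
L ∈ {2, 3, 4, 5, 6, 7, 8}.
That is 7 values.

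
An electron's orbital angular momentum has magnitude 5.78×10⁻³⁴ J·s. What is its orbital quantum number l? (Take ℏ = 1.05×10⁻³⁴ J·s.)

l = 5

In units of ℏ, |L| ≈ 5.505.
(|L|/ℏ)² = l(l+1) ≈ 30.30 ⇒ l = 5.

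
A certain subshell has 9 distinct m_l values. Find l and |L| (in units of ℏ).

Since there are 2l+1 = 9 values of m_l, l = 4.
|L| = ℏ√(l(l+1)) = ℏ√(4·5) = 2√5 ℏ.

l = 4, |L| = 2√5 ℏ ≈ 4.472ℏ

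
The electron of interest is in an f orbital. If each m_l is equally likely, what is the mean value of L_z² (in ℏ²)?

For an f orbital, l = 3.
m_l ∈ {-3, -2, -1, 0, 1, 2, 3}.
⟨L_z²⟩ = ℏ²·l(l+1)/3 = 4ℏ².

⟨L_z²⟩ = 4 ℏ²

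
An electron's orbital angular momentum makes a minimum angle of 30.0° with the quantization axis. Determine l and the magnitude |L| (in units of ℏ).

l = 3, |L| = 2√3 ℏ ≈ 3.464ℏ

cos²θ_min = l/(l+1) = 0.7500.
Thus l = 0.7500/(1 − 0.7500) ≈ 3.
Then |L| = ℏ√(3·4) = 2√3 ℏ.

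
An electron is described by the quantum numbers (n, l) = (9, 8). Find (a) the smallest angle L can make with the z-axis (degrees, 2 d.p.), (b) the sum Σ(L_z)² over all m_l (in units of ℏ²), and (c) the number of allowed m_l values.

θ_min ≈ 19.47°; Σ(L_z)² = 408 ℏ²; 17 values

cos θ_min = 8/√72, so θ_min ≈ 19.47°.
Σ m_l² = 408, so Σ(L_z)² = 408 ℏ².
There are 2l+1 = 17 values of m_l.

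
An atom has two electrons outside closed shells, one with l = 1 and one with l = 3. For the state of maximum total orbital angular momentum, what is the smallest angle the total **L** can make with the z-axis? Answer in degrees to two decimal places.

The total orbital quantum number L ranges from |l₁ − l₂| to l₁ + l₂ in integer steps.
L ∈ {2, 3, 4}.
The maximum is L = 4, with |L_tot| = ℏ√(4·5) = 2√5 ℏ.
The minimum angle with z is arccos(4/√20) ≈ 26.57°.

θ_min ≈ 26.57°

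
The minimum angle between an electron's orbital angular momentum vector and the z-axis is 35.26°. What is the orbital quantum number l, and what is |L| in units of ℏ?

l = 2, |L| = √6 ℏ ≈ 2.449ℏ

At minimum angle, m_l = l, so cos θ = l/√(l(l+1)); cos²θ = l/(l+1) = 0.6667.
Thus l = 0.6667/(1 − 0.6667) ≈ 2.
Then |L| = ℏ√(2·3) = √6 ℏ.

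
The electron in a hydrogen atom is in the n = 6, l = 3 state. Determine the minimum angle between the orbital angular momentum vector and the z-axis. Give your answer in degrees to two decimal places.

|L|² = l(l+1)ℏ² = 12ℏ², so |L| = 2√3 ℏ.
The smallest angle corresponds to the largest L_z, i.e. m_l = l = 3, giving L_z = 3ℏ.
cos θ_min = 3/√12, so θ_min ≈ 30.00°.

θ_min ≈ 30.00°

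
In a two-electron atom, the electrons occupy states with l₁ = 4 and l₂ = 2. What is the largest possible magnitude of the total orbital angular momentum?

|L_tot|_max = √42 ℏ ≈ 6.481ℏ

Angular momentum addition gives L = |l₁ − l₂|, …, l₁ + l₂.
Allowed values: L = 2, 3, 4, 5, 6.
The largest magnitude corresponds to L = 6: |L_tot| = ℏ√(6·7) = √42 ℏ.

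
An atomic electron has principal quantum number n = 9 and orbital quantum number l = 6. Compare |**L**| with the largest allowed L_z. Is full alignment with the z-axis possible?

No: L_z,max = 6ℏ < |L| = √42 ℏ ≈ 6.481ℏ

|L| = √42 ℏ ≈ 6.4807ℏ, while L_z,max = lℏ = 6ℏ.
Since |L| > L_z,max, the vector can never point exactly along z; the closest it comes is θ_min = arccos(6/√42) ≈ 22.2°.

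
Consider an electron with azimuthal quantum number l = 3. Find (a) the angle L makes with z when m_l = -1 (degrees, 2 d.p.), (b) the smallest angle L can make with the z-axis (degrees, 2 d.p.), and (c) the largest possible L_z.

θ(m_l=-1) ≈ 106.78°; θ_min ≈ 30.00°; L_z,max = 3ℏ

For m_l = -1: cos θ = -1/√12, θ ≈ 106.78°.
cos θ_min = 3/√12, so θ_min ≈ 30.00°.
L_z,max = lℏ = 3ℏ.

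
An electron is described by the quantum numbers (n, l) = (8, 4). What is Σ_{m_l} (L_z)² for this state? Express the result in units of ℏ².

Σ(L_z)² = 60 ℏ²

The allowed m_l values are -4, -3, -2, -1, 0, 1, 2, 3, 4.
Summing m² from −4 to 4: Σ m_l² = 60.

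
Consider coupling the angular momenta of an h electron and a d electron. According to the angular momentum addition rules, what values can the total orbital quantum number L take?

The total orbital quantum number L ranges from |l₁ − l₂| to l₁ + l₂ in integer steps.
Allowed values: L = 3, 4, 5, 6, 7.

L = 3, 4, 5, 6, 7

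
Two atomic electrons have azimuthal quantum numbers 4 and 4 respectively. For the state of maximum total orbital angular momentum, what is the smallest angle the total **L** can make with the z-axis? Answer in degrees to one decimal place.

Angular momentum addition gives L = |l₁ − l₂|, …, l₁ + l₂.
Allowed values: L = 0, 1, 2, 3, 4, 5, 6, 7, 8.
The maximum is L = 8, with |L_tot| = ℏ√(8·9) = 6√2 ℏ.
The minimum angle with z is arccos(8/√72) ≈ 19.5°.

θ_min ≈ 19.5°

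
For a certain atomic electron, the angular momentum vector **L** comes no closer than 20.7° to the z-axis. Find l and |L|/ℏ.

cos²θ_min = l/(l+1) = 0.8751.
Solving: l = 7.
Then |L| = ℏ√(7·8) = 2√14 ℏ.

l = 7, |L| = 2√14 ℏ ≈ 7.483ℏ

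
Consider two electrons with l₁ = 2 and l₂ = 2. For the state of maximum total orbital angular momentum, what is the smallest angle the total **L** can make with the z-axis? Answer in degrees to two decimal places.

Angular momentum addition gives L = |l₁ − l₂|, …, l₁ + l₂.
So L can be 0, 1, 2, 3, 4.
The maximum is L = 4, with |L_tot| = ℏ√(4·5) = 2√5 ℏ.
The minimum angle with z is arccos(4/√20) ≈ 26.57°.

θ_min ≈ 26.57°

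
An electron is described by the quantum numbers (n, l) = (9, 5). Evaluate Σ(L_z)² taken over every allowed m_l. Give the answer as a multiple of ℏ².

m_l ∈ {-5, -4, -3, -2, -1, 0, 1, 2, 3, 4, 5}.
Σ m_l² = l(l+1)(2l+1)/3 = 5·6·11/3 = 110.

Σ(L_z)² = 110 ℏ²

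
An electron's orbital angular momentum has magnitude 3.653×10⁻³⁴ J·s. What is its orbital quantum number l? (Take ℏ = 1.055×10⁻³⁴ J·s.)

l = 3

In units of ℏ, |L| ≈ 3.463.
Set l(l+1) = 11.99; the integer solution is l = 3.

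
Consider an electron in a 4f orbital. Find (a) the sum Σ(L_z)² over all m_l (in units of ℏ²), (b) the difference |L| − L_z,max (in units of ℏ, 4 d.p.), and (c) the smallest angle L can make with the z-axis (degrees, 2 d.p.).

The 4f subshell has l = 3.
Σ m_l² = 28, so Σ(L_z)² = 28 ℏ².
|L| − L_z,max = (2√3 − 3)ℏ ≈ 0.4641ℏ.
cos θ_min = 3/√12, so θ_min ≈ 30.00°.

Σ(L_z)² = 28 ℏ²; |L|−L_z,max ≈ 0.4641ℏ; θ_min ≈ 30.00°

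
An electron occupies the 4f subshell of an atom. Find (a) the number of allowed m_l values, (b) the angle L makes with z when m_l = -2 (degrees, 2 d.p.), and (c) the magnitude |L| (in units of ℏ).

7 values; θ(m_l=-2) ≈ 125.26°; |L| = 2√3 ℏ ≈ 3.464ℏ

4f means n = 4, l = 3.
There are 2l+1 = 7 values of m_l.
For m_l = -2: cos θ = -2/√12, θ ≈ 125.26°.
|L| = ℏ√(3·4) = 2√3 ℏ ≈ 3.464ℏ.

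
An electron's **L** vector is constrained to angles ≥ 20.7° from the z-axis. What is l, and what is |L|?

cos²θ_min = l/(l+1) = 0.8751.
l = cos²θ/sin²θ ≈ 7.
Then |L| = ℏ√(7·8) = 2√14 ℏ.

l = 7, |L| = 2√14 ℏ ≈ 7.483ℏ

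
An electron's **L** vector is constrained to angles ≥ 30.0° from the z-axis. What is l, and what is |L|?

At minimum angle, m_l = l, so cos θ = l/√(l(l+1)); cos²θ = l/(l+1) = 0.7500.
Thus l = 0.7500/(1 − 0.7500) ≈ 3.
Then |L| = ℏ√(3·4) = 2√3 ℏ.

l = 3, |L| = 2√3 ℏ ≈ 3.464ℏ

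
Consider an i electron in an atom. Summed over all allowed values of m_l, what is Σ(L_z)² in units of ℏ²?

Σ(L_z)² = 182 ℏ²

The letter i corresponds to l = 6.
The allowed m_l values are -6, -5, -4, -3, -2, -1, 0, 1, 2, 3, 4, 5, 6.
Σ m_l² = 2·(1 + 4 + 9 + 16 + 25 + 36) = 182.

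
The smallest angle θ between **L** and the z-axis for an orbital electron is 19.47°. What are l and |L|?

cos θ_min = l/√(l(l+1)) = √(l/(l+1)), so l/(l+1) = cos²(19.47°) = 0.8889.
Thus l = 0.8889/(1 − 0.8889) ≈ 8.
Then |L| = ℏ√(8·9) = 6√2 ℏ.

l = 8, |L| = 6√2 ℏ ≈ 8.485ℏ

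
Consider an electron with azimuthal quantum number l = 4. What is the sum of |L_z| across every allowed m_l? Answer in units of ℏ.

m_l runs from −4 to 4, i.e. {-4, -3, -2, -1, 0, 1, 2, 3, 4}.
Σ|m_l| = l(l+1) = 20.

Σ|L_z| = 20 ℏ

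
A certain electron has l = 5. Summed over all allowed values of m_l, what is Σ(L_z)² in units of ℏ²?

Σ(L_z)² = 110 ℏ²

m_l ∈ {-5, -4, -3, -2, -1, 0, 1, 2, 3, 4, 5}.
Σ m_l² = 2·(1 + 4 + 9 + 16 + 25) = 110.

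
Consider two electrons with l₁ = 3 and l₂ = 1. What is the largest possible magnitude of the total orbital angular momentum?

By the triangle rule, |l₁ − l₂| ≤ L ≤ l₁ + l₂.
So L can be 2, 3, 4.
The largest magnitude corresponds to L = 4: |L_tot| = ℏ√(4·5) = 2√5 ℏ.

|L_tot|_max = 2√5 ℏ ≈ 4.472ℏ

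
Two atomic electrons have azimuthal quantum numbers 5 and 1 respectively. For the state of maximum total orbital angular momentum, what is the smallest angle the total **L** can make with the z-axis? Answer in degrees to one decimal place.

By the triangle rule, |l₁ − l₂| ≤ L ≤ l₁ + l₂.
So L can be 4, 5, 6.
The maximum is L = 6, with |L_tot| = ℏ√(6·7) = √42 ℏ.
The minimum angle with z is arccos(6/√42) ≈ 22.2°.

θ_min ≈ 22.2°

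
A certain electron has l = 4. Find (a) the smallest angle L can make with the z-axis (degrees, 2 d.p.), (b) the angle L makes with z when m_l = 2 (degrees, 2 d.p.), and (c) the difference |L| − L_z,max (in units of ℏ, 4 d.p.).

θ_min ≈ 26.57°; θ(m_l=2) ≈ 63.43°; |L|−L_z,max ≈ 0.4721ℏ

cos θ_min = 4/√20, so θ_min ≈ 26.57°.
For m_l = 2: cos θ = 2/√20, θ ≈ 63.43°.
|L| − L_z,max = (2√5 − 4)ℏ ≈ 0.4721ℏ.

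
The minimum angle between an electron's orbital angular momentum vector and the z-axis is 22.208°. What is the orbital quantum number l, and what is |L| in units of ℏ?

cos θ_min = l/√(l(l+1)) = √(l/(l+1)), so l/(l+1) = cos²(22.208°) = 0.8571.
l = cos²θ/sin²θ ≈ 6.
Then |L| = ℏ√(6·7) = √42 ℏ.

l = 6, |L| = √42 ℏ ≈ 6.481ℏ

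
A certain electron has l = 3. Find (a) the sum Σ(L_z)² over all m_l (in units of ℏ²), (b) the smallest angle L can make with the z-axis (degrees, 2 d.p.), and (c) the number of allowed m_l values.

Σ(L_z)² = 28 ℏ²; θ_min ≈ 30.00°; 7 values

Σ m_l² = 28, so Σ(L_z)² = 28 ℏ².
cos θ_min = 3/√12, so θ_min ≈ 30.00°.
There are 2l+1 = 7 values of m_l.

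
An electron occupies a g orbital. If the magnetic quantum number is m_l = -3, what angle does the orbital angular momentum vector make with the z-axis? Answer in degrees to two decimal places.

For a g orbital, l = 4.
|L| = √(l(l+1)) ℏ = 2√5 ℏ.
L_z = m_l ℏ = −3ℏ.
cos θ = L_z/|L| = -3/√20, so θ ≈ 132.13°.

θ ≈ 132.13°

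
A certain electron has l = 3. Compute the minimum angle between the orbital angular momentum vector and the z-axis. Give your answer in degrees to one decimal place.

|L| = √(l(l+1)) ℏ = 2√3 ℏ.
The smallest angle corresponds to the largest L_z, i.e. m_l = l = 3, giving L_z = 3ℏ.
cos θ_min = 3/√12, so θ_min ≈ 30.0°.

θ_min ≈ 30.0°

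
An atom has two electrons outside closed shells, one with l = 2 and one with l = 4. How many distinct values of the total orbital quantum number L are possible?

The total orbital quantum number L ranges from |l₁ − l₂| to l₁ + l₂ in integer steps.
L ∈ {2, 3, 4, 5, 6}.
That is 5 values.

5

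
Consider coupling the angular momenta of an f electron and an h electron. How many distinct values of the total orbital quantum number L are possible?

L runs from |3 − 5| = 2 to 3 + 5 = 8.
Allowed values: L = 2, 3, 4, 5, 6, 7, 8.
That is 7 values.

7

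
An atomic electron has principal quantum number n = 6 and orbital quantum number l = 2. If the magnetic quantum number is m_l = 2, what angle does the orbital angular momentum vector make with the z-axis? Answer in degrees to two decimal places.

θ ≈ 35.26°

|L| = √(l(l+1)) ℏ = √6 ℏ.
L_z = m_l ℏ = 2ℏ.
cos θ = L_z/|L| = 2/√6, so θ ≈ 35.26°.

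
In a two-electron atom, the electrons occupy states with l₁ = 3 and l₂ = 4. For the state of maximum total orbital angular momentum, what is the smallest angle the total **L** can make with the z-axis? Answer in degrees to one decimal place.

Angular momentum addition gives L = |l₁ − l₂|, …, l₁ + l₂.
So L can be 1, 2, 3, 4, 5, 6, 7.
The maximum is L = 7, with |L_tot| = ℏ√(7·8) = 2√14 ℏ.
The minimum angle with z is arccos(7/√56) ≈ 20.7°.

θ_min ≈ 20.7°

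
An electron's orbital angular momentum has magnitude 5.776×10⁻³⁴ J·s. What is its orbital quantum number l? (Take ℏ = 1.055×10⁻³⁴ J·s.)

l = 5

In units of ℏ, |L| ≈ 5.475.
Set l(l+1) = 29.97; the integer solution is l = 5.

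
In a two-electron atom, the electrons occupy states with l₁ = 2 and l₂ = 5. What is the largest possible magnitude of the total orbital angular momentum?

|L_tot|_max = 2√14 ℏ ≈ 7.483ℏ

L runs from |2 − 5| = 3 to 2 + 5 = 7.
Allowed values: L = 3, 4, 5, 6, 7.
The largest magnitude corresponds to L = 7: |L_tot| = ℏ√(7·8) = 2√14 ℏ.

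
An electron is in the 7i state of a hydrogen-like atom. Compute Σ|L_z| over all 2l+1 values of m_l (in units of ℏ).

For 7i, l = 6.
The allowed m_l values are -6, -5, -4, -3, -2, -1, 0, 1, 2, 3, 4, 5, 6.
Σ|m_l| = 2·6(6+1)/2 = 42.

Σ|L_z| = 42 ℏ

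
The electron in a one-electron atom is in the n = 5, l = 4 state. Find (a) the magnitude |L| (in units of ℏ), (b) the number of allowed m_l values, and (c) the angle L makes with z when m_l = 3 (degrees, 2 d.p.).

|L| = 2√5 ℏ ≈ 4.472ℏ; 9 values; θ(m_l=3) ≈ 47.87°

|L| = ℏ√(4·5) = 2√5 ℏ ≈ 4.472ℏ.
There are 2l+1 = 9 values of m_l.
For m_l = 3: cos θ = 3/√20, θ ≈ 47.87°.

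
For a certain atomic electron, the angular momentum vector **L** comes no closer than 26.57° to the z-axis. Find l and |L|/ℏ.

cos θ_min = l/√(l(l+1)) = √(l/(l+1)), so l/(l+1) = cos²(26.57°) = 0.7999.
Thus l = 0.7999/(1 − 0.7999) ≈ 4.
Then |L| = ℏ√(4·5) = 2√5 ℏ.

l = 4, |L| = 2√5 ℏ ≈ 4.472ℏ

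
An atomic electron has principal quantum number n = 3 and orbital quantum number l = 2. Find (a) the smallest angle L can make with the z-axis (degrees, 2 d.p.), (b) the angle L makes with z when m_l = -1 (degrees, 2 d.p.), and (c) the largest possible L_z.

θ_min ≈ 35.26°; θ(m_l=-1) ≈ 114.09°; L_z,max = 2ℏ

cos θ_min = 2/√6, so θ_min ≈ 35.26°.
For m_l = -1: cos θ = -1/√6, θ ≈ 114.09°.
L_z,max = lℏ = 2ℏ.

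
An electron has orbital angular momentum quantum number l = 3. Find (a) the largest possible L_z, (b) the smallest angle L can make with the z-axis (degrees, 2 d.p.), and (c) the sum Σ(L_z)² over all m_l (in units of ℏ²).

L_z,max = lℏ = 3ℏ.
cos θ_min = 3/√12, so θ_min ≈ 30.00°.
Σ m_l² = 28, so Σ(L_z)² = 28 ℏ².

L_z,max = 3ℏ; θ_min ≈ 30.00°; Σ(L_z)² = 28 ℏ²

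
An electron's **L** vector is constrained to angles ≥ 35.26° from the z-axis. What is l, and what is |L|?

l = 2, |L| = √6 ℏ ≈ 2.449ℏ

At minimum angle, m_l = l, so cos θ = l/√(l(l+1)); cos²θ = l/(l+1) = 0.6667.
Thus l = 0.6667/(1 − 0.6667) ≈ 2.
Then |L| = ℏ√(2·3) = √6 ℏ.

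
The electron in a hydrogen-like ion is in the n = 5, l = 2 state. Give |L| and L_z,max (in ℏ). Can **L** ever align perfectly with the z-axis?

No: L_z,max = 2ℏ < |L| = √6 ℏ ≈ 2.449ℏ

|L| = √6 ℏ ≈ 2.4495ℏ, while L_z,max = lℏ = 2ℏ.
Since |L| > L_z,max, the vector can never point exactly along z; the closest it comes is θ_min = arccos(2/√6) ≈ 35.3°.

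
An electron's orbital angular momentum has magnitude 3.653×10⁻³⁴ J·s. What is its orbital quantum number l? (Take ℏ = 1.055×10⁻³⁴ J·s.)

l = 3

In units of ℏ, |L| ≈ 3.463.
l(l+1) ≈ 3.463² ≈ 11.99, so l = 3.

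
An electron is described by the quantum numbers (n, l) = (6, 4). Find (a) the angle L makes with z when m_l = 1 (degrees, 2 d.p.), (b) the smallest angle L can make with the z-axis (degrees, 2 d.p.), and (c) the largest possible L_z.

θ(m_l=1) ≈ 77.08°; θ_min ≈ 26.57°; L_z,max = 4ℏ

For m_l = 1: cos θ = 1/√20, θ ≈ 77.08°.
cos θ_min = 4/√20, so θ_min ≈ 26.57°.
L_z,max = lℏ = 4ℏ.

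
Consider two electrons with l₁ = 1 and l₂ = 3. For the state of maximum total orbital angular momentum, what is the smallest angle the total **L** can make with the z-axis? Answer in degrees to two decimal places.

θ_min ≈ 26.57°

Angular momentum addition gives L = |l₁ − l₂|, …, l₁ + l₂.
So L can be 2, 3, 4.
The maximum is L = 4, with |L_tot| = ℏ√(4·5) = 2√5 ℏ.
The minimum angle with z is arccos(4/√20) ≈ 26.57°.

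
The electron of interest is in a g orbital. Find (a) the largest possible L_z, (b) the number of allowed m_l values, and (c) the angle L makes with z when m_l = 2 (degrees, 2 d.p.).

L_z,max = 4ℏ; 9 values; θ(m_l=2) ≈ 63.43°

The letter g corresponds to l = 4.
L_z,max = lℏ = 4ℏ.
There are 2l+1 = 9 values of m_l.
For m_l = 2: cos θ = 2/√20, θ ≈ 63.43°.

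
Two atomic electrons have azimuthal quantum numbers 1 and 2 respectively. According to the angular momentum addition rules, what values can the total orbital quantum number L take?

L = 1, 2, 3

Angular momentum addition gives L = |l₁ − l₂|, …, l₁ + l₂.
Allowed values: L = 1, 2, 3.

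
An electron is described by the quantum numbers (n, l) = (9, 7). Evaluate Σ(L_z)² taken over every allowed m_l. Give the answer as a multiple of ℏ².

m_l ∈ {-7, -6, -5, -4, -3, -2, -1, 0, 1, 2, 3, 4, 5, 6, 7}.
Summing m² from −7 to 7: Σ m_l² = 280.

Σ(L_z)² = 280 ℏ²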